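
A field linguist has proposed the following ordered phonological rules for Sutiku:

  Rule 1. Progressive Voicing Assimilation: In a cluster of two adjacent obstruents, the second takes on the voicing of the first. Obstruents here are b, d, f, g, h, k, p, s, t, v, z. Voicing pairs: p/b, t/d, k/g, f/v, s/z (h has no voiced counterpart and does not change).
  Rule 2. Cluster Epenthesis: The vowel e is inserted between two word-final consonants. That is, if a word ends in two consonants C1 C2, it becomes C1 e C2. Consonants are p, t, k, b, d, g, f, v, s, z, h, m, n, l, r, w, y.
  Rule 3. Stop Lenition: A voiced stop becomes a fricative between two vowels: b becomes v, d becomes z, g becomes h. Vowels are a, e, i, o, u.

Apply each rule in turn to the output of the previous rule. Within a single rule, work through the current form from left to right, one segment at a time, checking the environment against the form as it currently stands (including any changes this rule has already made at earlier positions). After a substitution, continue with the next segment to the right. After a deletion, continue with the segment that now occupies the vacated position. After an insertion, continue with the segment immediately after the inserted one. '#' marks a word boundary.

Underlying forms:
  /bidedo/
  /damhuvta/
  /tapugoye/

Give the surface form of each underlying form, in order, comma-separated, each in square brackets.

[bizezo], [damhuvda], [tapuhoye]

/bidedo/:
  Rule 1 Progressive Voicing Assimilation: no change — [bidedo]
  Rule 2 Cluster Epenthesis: no change — [bidedo]
  Rule 3 Stop Lenition: [bidedo] → [bizezo]
/damhuvta/:
  Rule 1 Progressive Voicing Assimilation: [damhuvta] → [damhuvda]
  Rule 2 Cluster Epenthesis: no change — [damhuvda]
  Rule 3 Stop Lenition: no change — [damhuvda]
/tapugoye/:
  Rule 1 Progressive Voicing Assimilation: no change — [tapugoye]
  Rule 2 Cluster Epenthesis: no change — [tapugoye]
  Rule 3 Stop Lenition: [tapugoye] → [tapuhoye]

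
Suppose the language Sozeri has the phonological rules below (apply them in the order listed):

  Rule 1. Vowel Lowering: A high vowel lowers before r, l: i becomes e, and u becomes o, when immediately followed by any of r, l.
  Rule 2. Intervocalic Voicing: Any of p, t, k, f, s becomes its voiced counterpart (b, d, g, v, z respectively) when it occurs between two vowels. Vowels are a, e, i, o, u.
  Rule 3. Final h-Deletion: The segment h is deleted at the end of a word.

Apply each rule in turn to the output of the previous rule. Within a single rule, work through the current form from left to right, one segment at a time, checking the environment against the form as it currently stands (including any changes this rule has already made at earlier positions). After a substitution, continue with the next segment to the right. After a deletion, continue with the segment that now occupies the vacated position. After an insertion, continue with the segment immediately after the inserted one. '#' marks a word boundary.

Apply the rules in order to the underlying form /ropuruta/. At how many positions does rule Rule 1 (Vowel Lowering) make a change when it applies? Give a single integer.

1

Rule 1 Vowel Lowering: [ropuruta] → [roporuta]
Rule 2 Intervocalic Voicing: [roporuta] → [roboruda]
Rule 3 Final h-Deletion: no change — [roboruda]
Rule Rule 1 changed 1 position(s).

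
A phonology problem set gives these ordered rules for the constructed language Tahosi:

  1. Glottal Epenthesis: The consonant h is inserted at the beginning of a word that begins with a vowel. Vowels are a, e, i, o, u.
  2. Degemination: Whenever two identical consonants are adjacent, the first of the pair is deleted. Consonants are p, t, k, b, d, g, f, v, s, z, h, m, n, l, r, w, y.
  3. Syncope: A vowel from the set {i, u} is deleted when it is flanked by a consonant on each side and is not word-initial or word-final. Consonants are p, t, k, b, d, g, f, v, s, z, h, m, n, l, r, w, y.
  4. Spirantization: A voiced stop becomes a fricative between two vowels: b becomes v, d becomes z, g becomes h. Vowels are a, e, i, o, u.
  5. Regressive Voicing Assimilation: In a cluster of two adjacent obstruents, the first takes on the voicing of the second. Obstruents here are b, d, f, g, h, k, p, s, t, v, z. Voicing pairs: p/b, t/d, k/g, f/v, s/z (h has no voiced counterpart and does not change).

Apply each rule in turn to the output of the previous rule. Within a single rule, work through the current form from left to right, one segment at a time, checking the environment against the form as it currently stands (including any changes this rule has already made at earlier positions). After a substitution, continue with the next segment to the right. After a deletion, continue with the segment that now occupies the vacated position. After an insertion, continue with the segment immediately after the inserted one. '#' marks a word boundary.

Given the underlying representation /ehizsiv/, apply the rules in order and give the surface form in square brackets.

1 Glottal Epenthesis: [ehizsiv] → [hehizsiv]
2 Degemination: no change — [hehizsiv]
3 Syncope: [hehizsiv] → [hehzsv]
4 Spirantization: no change — [hehzsv]
5 Regressive Voicing Assimilation: [hehzsv] → [hehszv]

[hehszv]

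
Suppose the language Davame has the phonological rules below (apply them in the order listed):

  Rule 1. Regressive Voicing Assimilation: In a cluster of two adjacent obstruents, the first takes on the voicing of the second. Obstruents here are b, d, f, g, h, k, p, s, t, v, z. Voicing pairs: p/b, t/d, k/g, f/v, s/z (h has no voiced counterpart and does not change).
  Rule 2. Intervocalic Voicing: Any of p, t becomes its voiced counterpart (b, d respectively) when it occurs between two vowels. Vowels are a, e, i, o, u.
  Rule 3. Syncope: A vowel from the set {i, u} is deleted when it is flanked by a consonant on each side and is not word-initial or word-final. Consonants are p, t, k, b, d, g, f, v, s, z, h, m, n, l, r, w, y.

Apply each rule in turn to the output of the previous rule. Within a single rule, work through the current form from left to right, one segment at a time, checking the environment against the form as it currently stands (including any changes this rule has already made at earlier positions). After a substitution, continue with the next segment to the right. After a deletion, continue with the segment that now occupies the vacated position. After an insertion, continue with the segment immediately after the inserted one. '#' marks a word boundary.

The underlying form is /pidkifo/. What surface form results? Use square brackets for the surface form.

Rule 1 Regressive Voicing Assimilation: [pidkifo] → [pitkifo]
Rule 2 Intervocalic Voicing: no change — [pitkifo]
Rule 3 Syncope: [pitkifo] → [ptkfo]

[ptkfo]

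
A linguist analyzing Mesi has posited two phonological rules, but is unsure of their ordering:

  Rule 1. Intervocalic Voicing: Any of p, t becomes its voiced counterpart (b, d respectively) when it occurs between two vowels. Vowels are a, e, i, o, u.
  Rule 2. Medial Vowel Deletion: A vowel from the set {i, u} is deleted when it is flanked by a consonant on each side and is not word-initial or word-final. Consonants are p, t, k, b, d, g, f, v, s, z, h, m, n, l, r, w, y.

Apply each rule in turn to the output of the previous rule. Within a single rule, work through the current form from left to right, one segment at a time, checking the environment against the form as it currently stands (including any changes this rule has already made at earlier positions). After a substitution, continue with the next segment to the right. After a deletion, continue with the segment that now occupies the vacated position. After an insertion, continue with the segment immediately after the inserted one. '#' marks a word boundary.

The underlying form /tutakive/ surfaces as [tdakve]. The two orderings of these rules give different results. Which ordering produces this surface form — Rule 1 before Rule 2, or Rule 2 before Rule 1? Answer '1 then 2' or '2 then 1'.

1 then 2

Order 1 then 2:
  1 Intervocalic Voicing: [tutakive] → [tudakive]
  2 Medial Vowel Deletion: [tudakive] → [tdakve]
  result: [tdakve]
Order 2 then 1:
  2 Medial Vowel Deletion: [tutakive] → [ttakve]
  1 Intervocalic Voicing: no change — [ttakve]
  result: [ttakve]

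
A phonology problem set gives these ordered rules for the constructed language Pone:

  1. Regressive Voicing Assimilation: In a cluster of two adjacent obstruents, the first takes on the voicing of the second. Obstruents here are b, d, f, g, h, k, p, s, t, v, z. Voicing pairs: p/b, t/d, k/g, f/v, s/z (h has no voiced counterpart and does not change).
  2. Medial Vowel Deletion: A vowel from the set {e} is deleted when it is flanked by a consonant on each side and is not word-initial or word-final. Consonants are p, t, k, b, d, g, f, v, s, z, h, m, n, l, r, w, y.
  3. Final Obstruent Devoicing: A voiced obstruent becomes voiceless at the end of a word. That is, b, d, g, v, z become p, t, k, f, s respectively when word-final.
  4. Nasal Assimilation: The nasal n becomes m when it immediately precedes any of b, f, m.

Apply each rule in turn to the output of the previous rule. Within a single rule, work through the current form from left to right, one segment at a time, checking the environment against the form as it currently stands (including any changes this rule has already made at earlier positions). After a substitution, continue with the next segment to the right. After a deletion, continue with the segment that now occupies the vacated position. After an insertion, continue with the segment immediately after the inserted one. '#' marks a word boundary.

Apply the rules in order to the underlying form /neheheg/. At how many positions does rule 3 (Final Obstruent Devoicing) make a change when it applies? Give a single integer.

1

1 Regressive Voicing Assimilation: no change — [neheheg]
2 Medial Vowel Deletion: [neheheg] → [nhhg]
3 Final Obstruent Devoicing: [nhhg] → [nhhk]
4 Nasal Assimilation: no change — [nhhk]
Rule 3 changed 1 position(s).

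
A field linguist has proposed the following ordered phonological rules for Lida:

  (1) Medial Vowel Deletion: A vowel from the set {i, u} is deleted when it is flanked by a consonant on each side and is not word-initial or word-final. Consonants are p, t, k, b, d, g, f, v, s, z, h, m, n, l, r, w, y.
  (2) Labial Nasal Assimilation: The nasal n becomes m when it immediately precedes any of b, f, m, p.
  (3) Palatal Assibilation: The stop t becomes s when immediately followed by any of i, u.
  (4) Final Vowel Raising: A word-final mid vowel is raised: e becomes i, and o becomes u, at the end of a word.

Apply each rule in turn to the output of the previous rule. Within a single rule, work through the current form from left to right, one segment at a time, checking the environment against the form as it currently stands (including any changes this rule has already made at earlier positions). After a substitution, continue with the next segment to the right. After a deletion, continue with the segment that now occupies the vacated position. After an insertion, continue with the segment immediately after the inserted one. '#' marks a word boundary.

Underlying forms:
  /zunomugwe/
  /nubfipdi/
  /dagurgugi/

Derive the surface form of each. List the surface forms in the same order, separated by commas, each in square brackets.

/zunomugwe/:
  (1) Medial Vowel Deletion: [zunomugwe] → [znomgwe]
  (2) Labial Nasal Assimilation: no change — [znomgwe]
  (3) Palatal Assibilation: no change — [znomgwe]
  (4) Final Vowel Raising: [znomgwe] → [znomgwi]
/nubfipdi/:
  (1) Medial Vowel Deletion: [nubfipdi] → [nbfpdi]
  (2) Labial Nasal Assimilation: [nbfpdi] → [mbfpdi]
  (3) Palatal Assibilation: no change — [mbfpdi]
  (4) Final Vowel Raising: no change — [mbfpdi]
/dagurgugi/:
  (1) Medial Vowel Deletion: [dagurgugi] → [dagrggi]
  (2) Labial Nasal Assimilation: no change — [dagrggi]
  (3) Palatal Assibilation: no change — [dagrggi]
  (4) Final Vowel Raising: no change — [dagrggi]

[znomgwi], [mbfpdi], [dagrggi]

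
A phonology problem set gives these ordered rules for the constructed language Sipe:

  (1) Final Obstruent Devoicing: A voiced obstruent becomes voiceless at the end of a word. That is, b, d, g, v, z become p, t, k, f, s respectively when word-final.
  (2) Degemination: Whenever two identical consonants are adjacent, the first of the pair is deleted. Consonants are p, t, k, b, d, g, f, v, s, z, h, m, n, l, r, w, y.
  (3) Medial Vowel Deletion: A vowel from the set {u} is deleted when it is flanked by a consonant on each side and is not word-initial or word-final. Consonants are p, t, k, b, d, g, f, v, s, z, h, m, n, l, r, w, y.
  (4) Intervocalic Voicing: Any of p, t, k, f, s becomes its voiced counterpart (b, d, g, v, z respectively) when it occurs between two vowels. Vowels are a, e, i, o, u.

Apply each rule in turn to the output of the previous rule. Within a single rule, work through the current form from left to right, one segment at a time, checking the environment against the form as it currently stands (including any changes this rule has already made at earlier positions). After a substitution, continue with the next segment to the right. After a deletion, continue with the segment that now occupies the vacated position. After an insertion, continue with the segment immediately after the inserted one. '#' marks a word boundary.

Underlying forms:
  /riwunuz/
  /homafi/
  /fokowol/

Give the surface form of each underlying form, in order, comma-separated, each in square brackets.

[riwns], [homavi], [fogowol]

/riwunuz/:
  (1) Final Obstruent Devoicing: [riwunuz] → [riwunus]
  (2) Degemination: no change — [riwunus]
  (3) Medial Vowel Deletion: [riwunus] → [riwns]
  (4) Intervocalic Voicing: no change — [riwns]
/homafi/:
  (1) Final Obstruent Devoicing: no change — [homafi]
  (2) Degemination: no change — [homafi]
  (3) Medial Vowel Deletion: no change — [homafi]
  (4) Intervocalic Voicing: [homafi] → [homavi]
/fokowol/:
  (1) Final Obstruent Devoicing: no change — [fokowol]
  (2) Degemination: no change — [fokowol]
  (3) Medial Vowel Deletion: no change — [fokowol]
  (4) Intervocalic Voicing: [fokowol] → [fogowol]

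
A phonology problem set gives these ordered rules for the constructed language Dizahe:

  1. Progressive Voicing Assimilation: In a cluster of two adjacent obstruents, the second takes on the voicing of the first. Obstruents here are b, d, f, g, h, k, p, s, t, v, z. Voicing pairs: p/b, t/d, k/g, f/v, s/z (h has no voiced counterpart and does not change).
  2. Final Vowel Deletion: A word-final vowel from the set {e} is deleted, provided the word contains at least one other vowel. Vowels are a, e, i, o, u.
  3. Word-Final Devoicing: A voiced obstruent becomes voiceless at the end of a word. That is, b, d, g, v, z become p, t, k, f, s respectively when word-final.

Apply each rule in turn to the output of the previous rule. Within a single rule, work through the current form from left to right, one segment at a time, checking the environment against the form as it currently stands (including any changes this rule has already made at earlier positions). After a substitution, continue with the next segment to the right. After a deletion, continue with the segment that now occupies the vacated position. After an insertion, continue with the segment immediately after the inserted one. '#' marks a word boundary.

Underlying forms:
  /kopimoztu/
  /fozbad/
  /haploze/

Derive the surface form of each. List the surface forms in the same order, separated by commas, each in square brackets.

/kopimoztu/:
  1 Progressive Voicing Assimilation: [kopimoztu] → [kopimozdu]
  2 Final Vowel Deletion: no change — [kopimozdu]
  3 Word-Final Devoicing: no change — [kopimozdu]
/fozbad/:
  1 Progressive Voicing Assimilation: no change — [fozbad]
  2 Final Vowel Deletion: no change — [fozbad]
  3 Word-Final Devoicing: [fozbad] → [fozbat]
/haploze/:
  1 Progressive Voicing Assimilation: no change — [haploze]
  2 Final Vowel Deletion: [haploze] → [haploz]
  3 Word-Final Devoicing: [haploz] → [haplos]

[kopimozdu], [fozbat], [haplos]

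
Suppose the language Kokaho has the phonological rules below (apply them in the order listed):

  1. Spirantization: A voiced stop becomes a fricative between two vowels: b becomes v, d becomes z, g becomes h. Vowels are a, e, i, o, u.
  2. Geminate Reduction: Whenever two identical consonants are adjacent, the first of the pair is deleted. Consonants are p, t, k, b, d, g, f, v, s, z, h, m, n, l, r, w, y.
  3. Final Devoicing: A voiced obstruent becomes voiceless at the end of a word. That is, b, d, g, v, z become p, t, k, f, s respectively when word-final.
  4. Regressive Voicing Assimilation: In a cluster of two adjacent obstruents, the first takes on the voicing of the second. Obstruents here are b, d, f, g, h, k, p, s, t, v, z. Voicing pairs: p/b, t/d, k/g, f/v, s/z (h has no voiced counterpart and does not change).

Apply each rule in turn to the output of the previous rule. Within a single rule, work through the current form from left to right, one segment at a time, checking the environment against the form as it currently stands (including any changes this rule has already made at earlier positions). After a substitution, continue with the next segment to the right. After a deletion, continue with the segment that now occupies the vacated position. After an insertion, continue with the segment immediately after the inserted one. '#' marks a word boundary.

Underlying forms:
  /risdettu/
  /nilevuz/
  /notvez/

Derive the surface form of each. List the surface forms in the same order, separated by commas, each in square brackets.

/risdettu/:
  1 Spirantization: no change — [risdettu]
  2 Geminate Reduction: [risdettu] → [risdetu]
  3 Final Devoicing: no change — [risdetu]
  4 Regressive Voicing Assimilation: [risdetu] → [rizdetu]
/nilevuz/:
  1 Spirantization: no change — [nilevuz]
  2 Geminate Reduction: no change — [nilevuz]
  3 Final Devoicing: [nilevuz] → [nilevus]
  4 Regressive Voicing Assimilation: no change — [nilevus]
/notvez/:
  1 Spirantization: no change — [notvez]
  2 Geminate Reduction: no change — [notvez]
  3 Final Devoicing: [notvez] → [notves]
  4 Regressive Voicing Assimilation: [notves] → [nodves]

[rizdetu], [nilevus], [nodves]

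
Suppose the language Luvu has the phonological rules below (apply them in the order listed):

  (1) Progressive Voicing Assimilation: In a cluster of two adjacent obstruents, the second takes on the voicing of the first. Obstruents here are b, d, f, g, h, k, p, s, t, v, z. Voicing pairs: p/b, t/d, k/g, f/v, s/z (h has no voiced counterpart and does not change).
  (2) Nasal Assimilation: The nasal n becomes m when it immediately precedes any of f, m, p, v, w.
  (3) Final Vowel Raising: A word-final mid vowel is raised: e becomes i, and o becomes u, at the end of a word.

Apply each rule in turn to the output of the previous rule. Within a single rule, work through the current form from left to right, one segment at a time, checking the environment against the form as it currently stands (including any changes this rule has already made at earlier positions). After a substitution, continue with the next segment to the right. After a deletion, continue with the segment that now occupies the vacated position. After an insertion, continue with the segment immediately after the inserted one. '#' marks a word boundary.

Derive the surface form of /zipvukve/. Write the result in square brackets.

(1) Progressive Voicing Assimilation: [zipvukve] → [zipfukfe]
(2) Nasal Assimilation: no change — [zipfukfe]
(3) Final Vowel Raising: [zipfukfe] → [zipfukfi]

[zipfukfi]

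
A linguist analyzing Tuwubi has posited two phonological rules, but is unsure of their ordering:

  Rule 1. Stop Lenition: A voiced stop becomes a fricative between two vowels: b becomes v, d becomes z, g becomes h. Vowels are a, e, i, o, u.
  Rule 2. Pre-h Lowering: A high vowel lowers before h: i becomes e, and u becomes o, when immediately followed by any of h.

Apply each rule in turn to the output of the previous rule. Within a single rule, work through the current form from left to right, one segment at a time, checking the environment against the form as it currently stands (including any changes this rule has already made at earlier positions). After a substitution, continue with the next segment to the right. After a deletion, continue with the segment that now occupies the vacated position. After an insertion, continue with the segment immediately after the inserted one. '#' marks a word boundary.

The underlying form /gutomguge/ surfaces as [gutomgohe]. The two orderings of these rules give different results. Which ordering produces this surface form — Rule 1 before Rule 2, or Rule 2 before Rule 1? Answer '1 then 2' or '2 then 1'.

1 then 2

Order 1 then 2:
  1 Stop Lenition: [gutomguge] → [gutomguhe]
  2 Pre-h Lowering: [gutomguhe] → [gutomgohe]
  result: [gutomgohe]
Order 2 then 1:
  2 Pre-h Lowering: no change — [gutomguge]
  1 Stop Lenition: [gutomguge] → [gutomguhe]
  result: [gutomguhe]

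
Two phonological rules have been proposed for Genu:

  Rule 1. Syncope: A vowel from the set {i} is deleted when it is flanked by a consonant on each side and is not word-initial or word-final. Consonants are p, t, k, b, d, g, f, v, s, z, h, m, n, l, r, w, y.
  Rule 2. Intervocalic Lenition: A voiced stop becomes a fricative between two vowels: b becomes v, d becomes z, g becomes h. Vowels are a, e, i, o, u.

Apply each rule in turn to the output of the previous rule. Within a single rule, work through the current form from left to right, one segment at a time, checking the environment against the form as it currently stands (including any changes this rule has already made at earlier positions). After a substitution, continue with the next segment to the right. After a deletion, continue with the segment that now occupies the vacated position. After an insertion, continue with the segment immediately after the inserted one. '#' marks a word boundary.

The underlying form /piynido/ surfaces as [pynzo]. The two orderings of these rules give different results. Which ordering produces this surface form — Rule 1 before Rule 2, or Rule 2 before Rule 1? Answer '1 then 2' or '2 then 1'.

2 then 1

Order 1 then 2:
  1 Syncope: [piynido] → [pyndo]
  2 Intervocalic Lenition: no change — [pyndo]
  result: [pyndo]
Order 2 then 1:
  2 Intervocalic Lenition: [piynido] → [piynizo]
  1 Syncope: [piynizo] → [pynzo]
  result: [pynzo]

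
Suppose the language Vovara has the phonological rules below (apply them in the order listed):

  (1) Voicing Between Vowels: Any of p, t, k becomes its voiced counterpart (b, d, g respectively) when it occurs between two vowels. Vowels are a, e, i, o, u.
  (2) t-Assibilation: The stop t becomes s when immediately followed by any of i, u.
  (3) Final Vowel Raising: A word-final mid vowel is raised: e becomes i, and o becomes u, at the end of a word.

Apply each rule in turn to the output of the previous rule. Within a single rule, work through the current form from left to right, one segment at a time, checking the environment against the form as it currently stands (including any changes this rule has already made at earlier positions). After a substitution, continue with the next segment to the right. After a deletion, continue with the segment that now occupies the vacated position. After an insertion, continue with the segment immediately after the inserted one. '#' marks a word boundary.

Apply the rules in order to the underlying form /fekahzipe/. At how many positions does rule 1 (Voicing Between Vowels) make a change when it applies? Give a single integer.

2

(1) Voicing Between Vowels: [fekahzipe] → [fegahzibe]
(2) t-Assibilation: no change — [fegahzibe]
(3) Final Vowel Raising: [fegahzibe] → [fegahzibi]
Rule 1 changed 2 position(s).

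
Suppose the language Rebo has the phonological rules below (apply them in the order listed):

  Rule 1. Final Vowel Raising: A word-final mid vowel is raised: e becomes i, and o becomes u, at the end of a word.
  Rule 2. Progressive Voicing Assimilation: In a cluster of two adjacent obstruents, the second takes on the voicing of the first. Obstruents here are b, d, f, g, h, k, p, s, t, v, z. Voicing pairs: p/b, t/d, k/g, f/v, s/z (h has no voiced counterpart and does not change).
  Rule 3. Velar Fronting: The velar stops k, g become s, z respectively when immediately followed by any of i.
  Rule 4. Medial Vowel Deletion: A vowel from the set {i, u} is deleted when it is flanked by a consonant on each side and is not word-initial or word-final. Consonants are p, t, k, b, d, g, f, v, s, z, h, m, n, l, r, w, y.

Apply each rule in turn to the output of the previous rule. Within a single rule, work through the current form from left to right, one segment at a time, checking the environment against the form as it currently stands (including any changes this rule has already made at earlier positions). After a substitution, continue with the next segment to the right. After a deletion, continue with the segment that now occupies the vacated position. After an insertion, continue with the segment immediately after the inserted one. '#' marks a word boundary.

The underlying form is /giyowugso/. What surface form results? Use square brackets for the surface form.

Rule 1 Final Vowel Raising: [giyowugso] → [giyowugsu]
Rule 2 Progressive Voicing Assimilation: [giyowugsu] → [giyowugzu]
Rule 3 Velar Fronting: [giyowugzu] → [ziyowugzu]
Rule 4 Medial Vowel Deletion: [ziyowugzu] → [zyowgzu]

[zyowgzu]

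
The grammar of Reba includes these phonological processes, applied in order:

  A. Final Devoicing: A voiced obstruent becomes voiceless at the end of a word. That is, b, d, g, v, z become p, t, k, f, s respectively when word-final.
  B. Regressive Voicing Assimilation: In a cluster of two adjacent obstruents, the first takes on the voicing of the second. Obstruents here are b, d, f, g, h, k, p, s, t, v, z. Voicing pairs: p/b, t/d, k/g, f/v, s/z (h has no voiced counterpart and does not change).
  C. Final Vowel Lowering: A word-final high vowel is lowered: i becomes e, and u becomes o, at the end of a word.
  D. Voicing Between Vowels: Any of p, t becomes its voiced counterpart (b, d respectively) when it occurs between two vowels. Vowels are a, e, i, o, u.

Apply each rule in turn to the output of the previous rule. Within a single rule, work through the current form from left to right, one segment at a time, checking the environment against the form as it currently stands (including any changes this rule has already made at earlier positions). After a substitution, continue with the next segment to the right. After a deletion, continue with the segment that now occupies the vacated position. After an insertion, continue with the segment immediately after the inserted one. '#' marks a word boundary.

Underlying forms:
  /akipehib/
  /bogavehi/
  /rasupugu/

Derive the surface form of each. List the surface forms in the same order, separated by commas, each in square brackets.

/akipehib/:
  A Final Devoicing: [akipehib] → [akipehip]
  B Regressive Voicing Assimilation: no change — [akipehip]
  C Final Vowel Lowering: no change — [akipehip]
  D Voicing Between Vowels: [akipehip] → [akibehip]
/bogavehi/:
  A Final Devoicing: no change — [bogavehi]
  B Regressive Voicing Assimilation: no change — [bogavehi]
  C Final Vowel Lowering: [bogavehi] → [bogavehe]
  D Voicing Between Vowels: no change — [bogavehe]
/rasupugu/:
  A Final Devoicing: no change — [rasupugu]
  B Regressive Voicing Assimilation: no change — [rasupugu]
  C Final Vowel Lowering: [rasupugu] → [rasupugo]
  D Voicing Between Vowels: [rasupugo] → [rasubugo]

[akibehip], [bogavehe], [rasubugo]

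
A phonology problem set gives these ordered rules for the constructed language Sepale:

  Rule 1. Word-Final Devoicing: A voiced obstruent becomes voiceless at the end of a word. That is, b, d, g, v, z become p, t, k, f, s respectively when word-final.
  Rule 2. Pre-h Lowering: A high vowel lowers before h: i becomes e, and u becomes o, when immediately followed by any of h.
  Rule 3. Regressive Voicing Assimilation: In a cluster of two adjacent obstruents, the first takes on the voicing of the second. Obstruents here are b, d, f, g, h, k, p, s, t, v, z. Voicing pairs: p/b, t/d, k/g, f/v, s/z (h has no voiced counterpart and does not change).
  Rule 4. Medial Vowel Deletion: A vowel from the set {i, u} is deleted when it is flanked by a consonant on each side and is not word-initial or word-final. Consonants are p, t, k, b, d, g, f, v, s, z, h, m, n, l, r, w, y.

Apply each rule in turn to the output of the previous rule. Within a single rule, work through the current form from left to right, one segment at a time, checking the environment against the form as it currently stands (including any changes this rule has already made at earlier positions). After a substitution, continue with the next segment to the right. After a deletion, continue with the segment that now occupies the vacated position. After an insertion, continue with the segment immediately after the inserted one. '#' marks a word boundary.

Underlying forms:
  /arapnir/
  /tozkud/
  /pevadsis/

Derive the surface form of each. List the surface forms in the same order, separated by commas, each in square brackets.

[arapnr], [toskt], [pevatss]

/arapnir/:
  Rule 1 Word-Final Devoicing: no change — [arapnir]
  Rule 2 Pre-h Lowering: no change — [arapnir]
  Rule 3 Regressive Voicing Assimilation: no change — [arapnir]
  Rule 4 Medial Vowel Deletion: [arapnir] → [arapnr]
/tozkud/:
  Rule 1 Word-Final Devoicing: [tozkud] → [tozkut]
  Rule 2 Pre-h Lowering: no change — [tozkut]
  Rule 3 Regressive Voicing Assimilation: [tozkut] → [toskut]
  Rule 4 Medial Vowel Deletion: [toskut] → [toskt]
/pevadsis/:
  Rule 1 Word-Final Devoicing: no change — [pevadsis]
  Rule 2 Pre-h Lowering: no change — [pevadsis]
  Rule 3 Regressive Voicing Assimilation: [pevadsis] → [pevatsis]
  Rule 4 Medial Vowel Deletion: [pevatsis] → [pevatss]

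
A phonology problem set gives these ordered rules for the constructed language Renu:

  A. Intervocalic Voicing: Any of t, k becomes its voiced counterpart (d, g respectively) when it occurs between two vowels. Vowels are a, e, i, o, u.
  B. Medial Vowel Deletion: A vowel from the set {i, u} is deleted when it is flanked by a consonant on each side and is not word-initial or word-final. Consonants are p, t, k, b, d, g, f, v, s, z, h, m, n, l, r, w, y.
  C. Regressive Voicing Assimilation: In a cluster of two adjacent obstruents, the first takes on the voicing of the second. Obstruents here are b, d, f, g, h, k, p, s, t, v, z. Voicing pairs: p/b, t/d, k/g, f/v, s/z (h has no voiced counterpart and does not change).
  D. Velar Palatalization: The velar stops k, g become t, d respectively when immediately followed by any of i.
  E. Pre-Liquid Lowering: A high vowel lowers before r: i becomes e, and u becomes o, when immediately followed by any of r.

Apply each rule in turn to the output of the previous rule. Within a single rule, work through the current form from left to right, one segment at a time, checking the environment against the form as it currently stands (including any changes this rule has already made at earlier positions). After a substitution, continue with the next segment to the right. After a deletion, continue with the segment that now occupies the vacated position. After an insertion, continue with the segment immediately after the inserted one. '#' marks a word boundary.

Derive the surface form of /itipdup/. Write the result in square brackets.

A Intervocalic Voicing: [itipdup] → [idipdup]
B Medial Vowel Deletion: [idipdup] → [idpdp]
C Regressive Voicing Assimilation: [idpdp] → [itbtp]
D Velar Palatalization: no change — [itbtp]
E Pre-Liquid Lowering: no change — [itbtp]

[itbtp]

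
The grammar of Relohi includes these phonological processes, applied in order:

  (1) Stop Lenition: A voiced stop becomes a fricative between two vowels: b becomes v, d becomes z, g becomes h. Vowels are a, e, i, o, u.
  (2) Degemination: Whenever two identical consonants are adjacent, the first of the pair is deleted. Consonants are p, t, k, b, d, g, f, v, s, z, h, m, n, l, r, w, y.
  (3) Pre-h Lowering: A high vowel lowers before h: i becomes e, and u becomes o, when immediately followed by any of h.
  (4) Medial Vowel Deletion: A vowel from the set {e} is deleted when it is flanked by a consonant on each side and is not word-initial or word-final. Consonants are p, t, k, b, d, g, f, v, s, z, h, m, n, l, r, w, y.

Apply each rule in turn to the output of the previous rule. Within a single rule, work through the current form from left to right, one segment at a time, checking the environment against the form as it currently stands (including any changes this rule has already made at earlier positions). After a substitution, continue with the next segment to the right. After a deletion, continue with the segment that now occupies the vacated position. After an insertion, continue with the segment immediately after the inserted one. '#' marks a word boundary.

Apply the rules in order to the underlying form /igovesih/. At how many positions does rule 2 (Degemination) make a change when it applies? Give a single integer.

(1) Stop Lenition: [igovesih] → [ihovesih]
(2) Degemination: no change — [ihovesih]
(3) Pre-h Lowering: [ihovesih] → [ehoveseh]
(4) Medial Vowel Deletion: [ehoveseh] → [ehovsh]
Rule 2 changed 0 position(s).

0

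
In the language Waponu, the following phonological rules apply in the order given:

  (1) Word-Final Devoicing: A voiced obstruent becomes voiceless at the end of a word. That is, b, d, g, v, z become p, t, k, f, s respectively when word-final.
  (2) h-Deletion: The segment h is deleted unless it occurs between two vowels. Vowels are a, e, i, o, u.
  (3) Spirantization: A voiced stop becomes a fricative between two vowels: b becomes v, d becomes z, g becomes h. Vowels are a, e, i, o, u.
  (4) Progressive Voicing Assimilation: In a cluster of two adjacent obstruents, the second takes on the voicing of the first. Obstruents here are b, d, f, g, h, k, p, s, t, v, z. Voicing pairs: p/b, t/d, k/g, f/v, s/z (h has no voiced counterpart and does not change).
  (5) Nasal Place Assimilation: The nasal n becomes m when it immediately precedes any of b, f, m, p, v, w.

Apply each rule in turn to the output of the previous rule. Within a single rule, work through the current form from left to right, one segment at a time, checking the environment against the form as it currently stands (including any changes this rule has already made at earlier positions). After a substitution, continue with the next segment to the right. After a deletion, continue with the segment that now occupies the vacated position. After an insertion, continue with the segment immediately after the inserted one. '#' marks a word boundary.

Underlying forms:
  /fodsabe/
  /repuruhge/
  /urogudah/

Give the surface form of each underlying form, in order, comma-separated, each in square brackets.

/fodsabe/:
  (1) Word-Final Devoicing: no change — [fodsabe]
  (2) h-Deletion: no change — [fodsabe]
  (3) Spirantization: [fodsabe] → [fodsave]
  (4) Progressive Voicing Assimilation: [fodsave] → [fodzave]
  (5) Nasal Place Assimilation: no change — [fodzave]
/repuruhge/:
  (1) Word-Final Devoicing: no change — [repuruhge]
  (2) h-Deletion: [repuruhge] → [repuruge]
  (3) Spirantization: [repuruge] → [repuruhe]
  (4) Progressive Voicing Assimilation: no change — [repuruhe]
  (5) Nasal Place Assimilation: no change — [repuruhe]
/urogudah/:
  (1) Word-Final Devoicing: no change — [urogudah]
  (2) h-Deletion: [urogudah] → [uroguda]
  (3) Spirantization: [uroguda] → [urohuza]
  (4) Progressive Voicing Assimilation: no change — [urohuza]
  (5) Nasal Place Assimilation: no change — [urohuza]

[fodzave], [repuruhe], [urohuza]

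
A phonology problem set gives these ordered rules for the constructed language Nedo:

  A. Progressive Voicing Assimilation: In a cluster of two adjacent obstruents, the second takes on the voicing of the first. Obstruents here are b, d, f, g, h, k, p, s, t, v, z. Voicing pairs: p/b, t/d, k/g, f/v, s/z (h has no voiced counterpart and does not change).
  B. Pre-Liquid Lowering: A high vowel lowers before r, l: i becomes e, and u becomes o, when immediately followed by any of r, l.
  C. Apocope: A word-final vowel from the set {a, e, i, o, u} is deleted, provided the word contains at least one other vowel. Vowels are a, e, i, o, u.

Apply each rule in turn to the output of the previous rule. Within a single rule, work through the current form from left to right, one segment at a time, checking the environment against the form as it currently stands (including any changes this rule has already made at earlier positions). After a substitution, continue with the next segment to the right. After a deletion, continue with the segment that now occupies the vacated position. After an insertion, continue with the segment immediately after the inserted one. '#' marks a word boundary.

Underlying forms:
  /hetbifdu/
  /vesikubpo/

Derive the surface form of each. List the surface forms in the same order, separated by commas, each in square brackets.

/hetbifdu/:
  A Progressive Voicing Assimilation: [hetbifdu] → [hetpiftu]
  B Pre-Liquid Lowering: no change — [hetpiftu]
  C Apocope: [hetpiftu] → [hetpift]
/vesikubpo/:
  A Progressive Voicing Assimilation: [vesikubpo] → [vesikubbo]
  B Pre-Liquid Lowering: no change — [vesikubbo]
  C Apocope: [vesikubbo] → [vesikubb]

[hetpift], [vesikubb]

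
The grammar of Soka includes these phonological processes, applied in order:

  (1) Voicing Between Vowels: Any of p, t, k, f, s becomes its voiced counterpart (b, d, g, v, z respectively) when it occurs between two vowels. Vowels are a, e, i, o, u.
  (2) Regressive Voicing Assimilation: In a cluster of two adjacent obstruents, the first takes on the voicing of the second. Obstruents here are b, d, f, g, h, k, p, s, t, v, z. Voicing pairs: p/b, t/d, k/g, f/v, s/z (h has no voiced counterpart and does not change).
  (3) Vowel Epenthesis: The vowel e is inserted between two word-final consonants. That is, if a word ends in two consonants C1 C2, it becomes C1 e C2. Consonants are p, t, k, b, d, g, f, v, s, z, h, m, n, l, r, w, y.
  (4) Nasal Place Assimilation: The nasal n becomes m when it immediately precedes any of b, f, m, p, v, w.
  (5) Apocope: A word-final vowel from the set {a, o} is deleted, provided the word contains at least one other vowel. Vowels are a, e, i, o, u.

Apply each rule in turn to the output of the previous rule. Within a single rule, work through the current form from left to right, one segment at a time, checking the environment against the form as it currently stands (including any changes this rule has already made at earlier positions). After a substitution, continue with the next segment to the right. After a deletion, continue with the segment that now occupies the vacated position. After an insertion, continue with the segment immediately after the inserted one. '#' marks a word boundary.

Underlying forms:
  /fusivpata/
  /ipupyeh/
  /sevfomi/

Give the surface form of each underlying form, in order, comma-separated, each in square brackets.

[fuzifpad], [ibupyeh], [seffomi]

/fusivpata/:
  (1) Voicing Between Vowels: [fusivpata] → [fuzivpada]
  (2) Regressive Voicing Assimilation: [fuzivpada] → [fuzifpada]
  (3) Vowel Epenthesis: no change — [fuzifpada]
  (4) Nasal Place Assimilation: no change — [fuzifpada]
  (5) Apocope: [fuzifpada] → [fuzifpad]
/ipupyeh/:
  (1) Voicing Between Vowels: [ipupyeh] → [ibupyeh]
  (2) Regressive Voicing Assimilation: no change — [ibupyeh]
  (3) Vowel Epenthesis: no change — [ibupyeh]
  (4) Nasal Place Assimilation: no change — [ibupyeh]
  (5) Apocope: no change — [ibupyeh]
/sevfomi/:
  (1) Voicing Between Vowels: no change — [sevfomi]
  (2) Regressive Voicing Assimilation: [sevfomi] → [seffomi]
  (3) Vowel Epenthesis: no change — [seffomi]
  (4) Nasal Place Assimilation: no change — [seffomi]
  (5) Apocope: no change — [seffomi]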